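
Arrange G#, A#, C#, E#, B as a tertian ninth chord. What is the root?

A#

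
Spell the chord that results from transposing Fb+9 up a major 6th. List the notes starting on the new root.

D♭, F, A, C♭, E♭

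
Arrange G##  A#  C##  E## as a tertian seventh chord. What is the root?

A#

Stacking in thirds gives A# – C## – E## – G##, so A# is the root — A# augmented major seventh.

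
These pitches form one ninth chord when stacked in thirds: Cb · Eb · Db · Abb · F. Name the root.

Stacking in thirds gives Db – F – Abb – Cb – Eb, so Db is the root — Db dominant ninth flat five.

Db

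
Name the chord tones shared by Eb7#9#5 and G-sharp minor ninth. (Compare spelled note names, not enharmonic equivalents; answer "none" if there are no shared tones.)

B, F♯

Eb7#9#5 = E♭, G, B, D♭, F♯.
G-sharp minor ninth = G♯, B, D♯, F♯, A♯.
Shared: B, F♯.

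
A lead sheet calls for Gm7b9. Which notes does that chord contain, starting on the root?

G  Bb  D  F  Ab

Gm7b9: minor seventh flat nine on G.
- root: G
- minor 3rd: Bb
- perfect 5th: D
- minor 7th: F
- minor 9th: Ab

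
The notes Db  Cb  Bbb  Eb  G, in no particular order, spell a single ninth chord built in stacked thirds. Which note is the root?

Cb

Stacking in thirds gives Cb – Eb – G – Bbb – Db, so Cb is the root — Cb dominant ninth sharp five.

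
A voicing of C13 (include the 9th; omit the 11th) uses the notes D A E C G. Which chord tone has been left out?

B♭

The full C13 chord is C, E, G, B♭, D, A.
Comparing with the voicing, the minor 7th (7th) — B♭ — is absent.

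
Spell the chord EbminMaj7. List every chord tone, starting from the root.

Eb Gb Bb D

Root Eb, quality minor-major seventh:
- root: Eb
- minor 3rd: Gb
- perfect 5th: Bb
- major 7th: D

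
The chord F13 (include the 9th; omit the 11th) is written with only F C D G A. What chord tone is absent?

Eb

The full F13 chord is F, A, C, Eb, G, D.
Comparing with the voicing, the minor 7th (7th) — Eb — is absent.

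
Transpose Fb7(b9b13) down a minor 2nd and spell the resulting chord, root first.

A minor 2nd down from Fb is Eb, so the new chord is Eb dominant seventh flat nine flat thirteen.
root → Eb
3rd (major 3rd) → G
5th (perfect 5th) → Bb
7th (minor 7th) → Db
9th (minor 9th) → Fb
13th (minor 13th) → Cb

Eb, G, Bb, Db, Fb, Cb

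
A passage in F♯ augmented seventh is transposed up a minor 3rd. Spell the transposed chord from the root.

A minor 3rd up from F# is A, so the new chord is A augmented seventh.
A — root
C# — major 3rd
E# — augmented 5th
G — minor 7th

A, C#, E#, G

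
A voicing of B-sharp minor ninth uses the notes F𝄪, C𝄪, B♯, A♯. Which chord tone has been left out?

D♯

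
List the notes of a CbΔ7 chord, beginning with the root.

CbΔ7 is a major seventh built on Cb.
root → Cb
3rd (major 3rd) → Eb
5th (perfect 5th) → Gb
7th (major 7th) → Bb

Cb, Eb, Gb, Bb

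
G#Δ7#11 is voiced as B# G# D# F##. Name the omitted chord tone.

C##

The full G#Δ7#11 chord is G#, B#, D#, F##, C##.
Comparing with the voicing, the augmented 11th (11th) — C## — is absent.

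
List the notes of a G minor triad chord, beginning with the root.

G, B-flat, D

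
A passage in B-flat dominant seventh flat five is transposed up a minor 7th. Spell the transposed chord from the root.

A minor 7th up from B♭ is A♭, so the new chord is A♭ dominant seventh flat five.
root → A♭
3rd (major 3rd) → C
5th (diminished 5th) → E𝄫
7th (minor 7th) → G♭

A♭, C, E𝄫, G♭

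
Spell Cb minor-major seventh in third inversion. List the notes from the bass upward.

B-flat  C-flat  E-double-flat  G-flat

Cb minor-major seventh = C-flat–E-double-flat–G-flat–B-flat; third inversion → seventh (B-flat) lowest.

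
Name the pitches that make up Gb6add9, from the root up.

Gb, Bb, Db, Eb, Ab

Gb6add9: six-nine on Gb.
Root: Gb
Major 3rd (3rd): Bb
Perfect 5th (5th): Db
Major 6th (6th): Eb
Major 9th (9th): Ab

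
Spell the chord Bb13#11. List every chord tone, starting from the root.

Bb, D, F, Ab, C, E, G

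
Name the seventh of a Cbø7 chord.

Cbø7 is built on Cb; its 7th is a minor 7th above the root.
A seventh above C uses the letter B, and the minor 7th above Cb is Bbb.

Bbb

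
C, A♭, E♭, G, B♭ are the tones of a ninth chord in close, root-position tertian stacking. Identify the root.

A♭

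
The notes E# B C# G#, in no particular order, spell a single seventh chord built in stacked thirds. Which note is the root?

Arranged so that each adjacent pair is a third by letter name: C# – E# – G# – B.
The bottom of that stack, C#, is the root (this is C# dominant seventh).

C#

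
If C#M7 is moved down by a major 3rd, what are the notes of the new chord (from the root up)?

A – C# – E – G#

C# down a major 3rd → A. New chord: A major seventh.
- root: A
- major 3rd: C#
- perfect 5th: E
- major 7th: G#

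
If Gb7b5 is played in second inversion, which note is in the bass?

Gb7b5 = Gb–Bb–Dbb–Fb. Second inversion → fifth in the bass = Dbb.

Dbb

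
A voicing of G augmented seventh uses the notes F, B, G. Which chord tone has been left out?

D#

The full G augmented seventh chord is G, B, D#, F.
Comparing with the voicing, the augmented 5th (5th) — D# — is absent.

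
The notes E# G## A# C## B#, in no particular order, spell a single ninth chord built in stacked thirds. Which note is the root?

A#

Stacking in thirds gives A# – C## – E# – G## – B#, so A# is the root — A# major ninth.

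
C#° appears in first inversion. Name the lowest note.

E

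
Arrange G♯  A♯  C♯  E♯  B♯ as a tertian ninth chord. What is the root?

Arranged so that each adjacent pair is a third by letter name: A♯ – C♯ – E♯ – G♯ – B♯.
The bottom of that stack, A♯, is the root (this is A♯ minor ninth).

A♯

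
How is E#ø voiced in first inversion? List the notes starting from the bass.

In root position, E#ø is E#–G#–B–D#.
First inversion puts the third (G#) in the bass.

G#  B  D#  E#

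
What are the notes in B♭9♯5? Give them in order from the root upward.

Root Bb, quality dominant ninth sharp five:
- root: Bb
- major 3rd: D
- augmented 5th: F#
- minor 7th: Ab
- major 9th: C

Bb D F# Ab C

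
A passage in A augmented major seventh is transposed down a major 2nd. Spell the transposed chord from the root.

G B D# F#

A down a major 2nd → G. New chord: G augmented major seventh.
Root: G
Major 3rd (3rd): B
Augmented 5th (5th): D#
Major 7th (7th): F#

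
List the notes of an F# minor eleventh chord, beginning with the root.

Root F♯, quality minor eleventh:
F♯ — root
A — minor 3rd
C♯ — perfect 5th
E — minor 7th
G♯ — major 9th
B — perfect 11th

F♯, A, C♯, E, G♯, B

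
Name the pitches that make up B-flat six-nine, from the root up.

B-flat, D, F, G, C

Root B-flat, quality six-nine:
B-flat — root
D — major 3rd
F — perfect 5th
G — major 6th
C — major 9th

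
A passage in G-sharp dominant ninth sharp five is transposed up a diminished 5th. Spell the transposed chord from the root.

D F-sharp A-sharp C E

Transposed root: G-sharp → D (diminished 5th up). So we spell D dominant ninth sharp five:
Root: D
Major 3rd (3rd): F-sharp
Augmented 5th (5th): A-sharp
Minor 7th (7th): C
Major 9th (9th): E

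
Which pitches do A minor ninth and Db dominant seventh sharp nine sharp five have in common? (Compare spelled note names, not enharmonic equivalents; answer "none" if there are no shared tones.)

A minor ninth: A C E G B
Db dominant seventh sharp nine sharp five: D-flat F A C-flat E
Common to both → A, E.

A E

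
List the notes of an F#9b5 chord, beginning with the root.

F#9b5 is a dominant ninth flat five built on F#.
F# — root
A# — major 3rd
C — diminished 5th
E — minor 7th
G# — major 9th

F#  A#  C  E  G#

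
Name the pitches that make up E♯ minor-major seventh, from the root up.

Root E-sharp, quality minor-major seventh:
- root: E-sharp
- minor 3rd: G-sharp
- perfect 5th: B-sharp
- major 7th: D-double-sharp

E-sharp – G-sharp – B-sharp – D-double-sharp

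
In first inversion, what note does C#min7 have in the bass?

C#min7 = C#–E–G#–B. First inversion → third in the bass = E.

E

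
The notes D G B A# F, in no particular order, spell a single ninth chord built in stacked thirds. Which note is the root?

Stacking in thirds gives G – B – D – F – A#, so G is the root — G dominant seventh sharp nine.

G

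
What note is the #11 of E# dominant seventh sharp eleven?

Root of E# dominant seventh sharp eleven = E#. The 11th is an augmented 11th: E# up an augmented 11th → A##.

A##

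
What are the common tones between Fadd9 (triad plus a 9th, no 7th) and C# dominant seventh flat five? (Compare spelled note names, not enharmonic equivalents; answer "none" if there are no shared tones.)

Fadd9 = F, A, C, G.
C# dominant seventh flat five = C#, E#, G, B.
Shared: G.

G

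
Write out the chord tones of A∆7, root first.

A∆7: major seventh on A.
root → A
3rd (major 3rd) → C#
5th (perfect 5th) → E
7th (major 7th) → G#

A C# E G#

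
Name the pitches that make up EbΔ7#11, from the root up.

EbΔ7#11 is a major seventh sharp eleven built on Eb.
Eb — root
G — major 3rd
Bb — perfect 5th
D — major 7th
A — augmented 11th

Eb, G, Bb, D, A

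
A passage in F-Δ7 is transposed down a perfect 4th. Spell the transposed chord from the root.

C – Eb – G – B

A perfect 4th down from F is C, so the new chord is C minor-major seventh.
root → C
3rd (minor 3rd) → Eb
5th (perfect 5th) → G
7th (major 7th) → B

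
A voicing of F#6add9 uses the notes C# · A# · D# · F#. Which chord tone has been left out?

G#

The full F#6add9 chord is F#, A#, C#, D#, G#.
Comparing with the voicing, the major 9th (9th) — G# — is absent.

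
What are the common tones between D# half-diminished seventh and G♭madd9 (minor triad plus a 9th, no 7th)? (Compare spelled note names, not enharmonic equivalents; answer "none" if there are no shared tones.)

D# half-diminished seventh: D# F# A C#
G♭madd9: Gb Bbb Db Ab
Common to both → none.

none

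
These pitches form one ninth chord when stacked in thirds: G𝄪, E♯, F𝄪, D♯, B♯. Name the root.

E♯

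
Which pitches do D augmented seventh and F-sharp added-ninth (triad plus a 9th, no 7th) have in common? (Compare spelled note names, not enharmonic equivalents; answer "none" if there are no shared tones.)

D augmented seventh = D, F-sharp, A-sharp, C.
F-sharp added-ninth = F-sharp, A-sharp, C-sharp, G-sharp.
Shared: F-sharp, A-sharp.

F-sharp – A-sharp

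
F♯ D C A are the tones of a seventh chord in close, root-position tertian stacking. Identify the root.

Arranged so that each adjacent pair is a third by letter name: D – F♯ – A – C.
The bottom of that stack, D, is the root (this is D dominant seventh).

D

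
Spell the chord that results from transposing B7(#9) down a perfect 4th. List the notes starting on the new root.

Transposed root: B → F♯ (perfect 4th down). So we spell F♯ dominant seventh sharp nine:
root → F♯
3rd (major 3rd) → A♯
5th (perfect 5th) → C♯
7th (minor 7th) → E
9th (augmented 9th) → G𝄪

F♯ – A♯ – C♯ – E – G𝄪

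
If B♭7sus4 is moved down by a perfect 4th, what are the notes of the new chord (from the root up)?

F – B♭ – C – E♭

Transposed root: B♭ → F (perfect 4th down). So we spell F dominant seventh suspended fourth:
F — root
B♭ — perfect 4th
C — perfect 5th
E♭ — minor 7th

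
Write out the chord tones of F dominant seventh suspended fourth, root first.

F dominant seventh suspended fourth: dominant seventh suspended fourth on F.
root → F
4th (perfect 4th) → Bb
5th (perfect 5th) → C
7th (minor 7th) → Eb

F – Bb – C – Eb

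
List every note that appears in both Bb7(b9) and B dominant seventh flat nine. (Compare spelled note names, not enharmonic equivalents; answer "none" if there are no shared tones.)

none

Bb7(b9): Bb D F Ab Cb
B dominant seventh flat nine: B D# F# A C
Common to both → none.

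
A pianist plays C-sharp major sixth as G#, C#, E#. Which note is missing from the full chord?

C-sharp major sixth = C#, E#, G#, A#. The voicing lacks the 6th (major 6th), A#.

A#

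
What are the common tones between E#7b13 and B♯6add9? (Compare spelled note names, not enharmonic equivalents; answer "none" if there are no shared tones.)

E#7b13 = E♯, G𝄪, B♯, D♯, C♯.
B♯6add9 = B♯, D𝄪, F𝄪, G𝄪, C𝄪.
Shared: G𝄪, B♯.

G𝄪, B♯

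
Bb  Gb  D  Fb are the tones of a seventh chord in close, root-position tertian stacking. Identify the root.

Stacking in thirds gives Gb – Bb – D – Fb, so Gb is the root — Gb augmented seventh.

Gb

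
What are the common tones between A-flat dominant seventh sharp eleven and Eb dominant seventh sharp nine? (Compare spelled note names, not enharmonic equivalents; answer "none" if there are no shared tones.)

A-flat dominant seventh sharp eleven = A-flat, C, E-flat, G-flat, D.
Eb dominant seventh sharp nine = E-flat, G, B-flat, D-flat, F-sharp.
Shared: E-flat.

E-flat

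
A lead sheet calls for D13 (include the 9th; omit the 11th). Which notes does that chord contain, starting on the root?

D13: dominant thirteenth on D.
root → D
3rd (major 3rd) → F#
5th (perfect 5th) → A
7th (minor 7th) → C
9th (major 9th) → E
13th (major 13th) → B

D – F# – A – C – E – B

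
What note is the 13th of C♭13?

Ab

Root of C♭13 = Cb. The 13th is a major 13th: Cb up a major 13th → Ab.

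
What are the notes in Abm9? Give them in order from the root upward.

Root A♭, quality minor ninth:
Root: A♭
Minor 3rd (3rd): C♭
Perfect 5th (5th): E♭
Minor 7th (7th): G♭
Major 9th (9th): B♭

A♭, C♭, E♭, G♭, B♭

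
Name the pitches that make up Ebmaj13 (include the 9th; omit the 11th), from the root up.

Ebmaj13: major thirteenth on Eb.
- root: Eb
- major 3rd: G
- perfect 5th: Bb
- major 7th: D
- major 9th: F
- major 13th: C

Eb  G  Bb  D  F  C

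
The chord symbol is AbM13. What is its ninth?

AbM13 is built on Ab; its 9th is a major 9th above the root.
A second above A uses the letter B, and the major 9th above Ab is Bb.

Bb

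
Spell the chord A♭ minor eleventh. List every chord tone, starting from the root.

Ab  Cb  Eb  Gb  Bb  Db

Root Ab, quality minor eleventh:
root → Ab
3rd (minor 3rd) → Cb
5th (perfect 5th) → Eb
7th (minor 7th) → Gb
9th (major 9th) → Bb
11th (perfect 11th) → Db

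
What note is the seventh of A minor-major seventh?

Root of A minor-major seventh = A. The 7th is a major 7th: A up a major 7th → G-sharp.

G-sharp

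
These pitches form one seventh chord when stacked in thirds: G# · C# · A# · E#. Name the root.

Arranged so that each adjacent pair is a third by letter name: A# – C# – E# – G#.
The bottom of that stack, A#, is the root (this is A# minor seventh).

A#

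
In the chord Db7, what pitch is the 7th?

Cb

Db7 is built on Db; its 7th is a minor 7th above the root.
A seventh above D uses the letter C, and the minor 7th above Db is Cb.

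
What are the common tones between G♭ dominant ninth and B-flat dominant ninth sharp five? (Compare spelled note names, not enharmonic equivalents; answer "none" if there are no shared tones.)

G♭ dominant ninth: G-flat B-flat D-flat F-flat A-flat
B-flat dominant ninth sharp five: B-flat D F-sharp A-flat C
Common to both → B-flat, A-flat.

B-flat, A-flat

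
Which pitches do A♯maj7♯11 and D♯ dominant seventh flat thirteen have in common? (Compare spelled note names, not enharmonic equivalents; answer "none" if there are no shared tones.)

A♯maj7♯11 = A#, C##, E#, G##, D##.
D♯ dominant seventh flat thirteen = D#, F##, A#, C#, B.
Shared: A#.

A#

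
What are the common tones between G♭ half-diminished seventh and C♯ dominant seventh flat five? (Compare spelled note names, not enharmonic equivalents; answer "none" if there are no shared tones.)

G♭ half-diminished seventh: G♭ B𝄫 D𝄫 F♭
C♯ dominant seventh flat five: C♯ E♯ G B
Common to both → none.

none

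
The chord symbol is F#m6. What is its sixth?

D#

F#m6 is built on F#; its 6th is a major 6th above the root.
A sixth above F uses the letter D, and the major 6th above F# is D#.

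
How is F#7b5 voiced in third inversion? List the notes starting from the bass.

E – F# – A# – C

In root position, F#7b5 is F#–A#–C–E.
Third inversion puts the seventh (E) in the bass.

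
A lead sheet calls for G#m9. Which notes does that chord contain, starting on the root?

G#m9 is a minor ninth built on G#.
- root: G#
- minor 3rd: B
- perfect 5th: D#
- minor 7th: F#
- major 9th: A#

G# – B – D# – F# – A#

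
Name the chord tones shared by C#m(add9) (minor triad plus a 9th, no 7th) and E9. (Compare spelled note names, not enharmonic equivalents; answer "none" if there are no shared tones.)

E, G#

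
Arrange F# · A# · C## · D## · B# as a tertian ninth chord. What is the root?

Arranged so that each adjacent pair is a third by letter name: B# – D## – F# – A# – C##.
The bottom of that stack, B#, is the root (this is B# dominant ninth flat five).

B#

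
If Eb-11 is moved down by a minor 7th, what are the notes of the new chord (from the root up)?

F, Ab, C, Eb, G, Bb

Eb down a minor 7th → F. New chord: F minor eleventh.
Root: F
Minor 3rd (3rd): Ab
Perfect 5th (5th): C
Minor 7th (7th): Eb
Major 9th (9th): G
Perfect 11th (11th): Bb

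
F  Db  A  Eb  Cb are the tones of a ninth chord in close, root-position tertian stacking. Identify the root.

Db

Stacking in thirds gives Db – F – A – Cb – Eb, so Db is the root — Db dominant ninth sharp five.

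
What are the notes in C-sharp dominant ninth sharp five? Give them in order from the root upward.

C-sharp dominant ninth sharp five: dominant ninth sharp five on C#.
C# — root
E# — major 3rd
G## — augmented 5th
B — minor 7th
D# — major 9th

C#  E#  G##  B  D#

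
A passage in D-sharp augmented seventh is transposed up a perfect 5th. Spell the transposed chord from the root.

Transposed root: D-sharp → A-sharp (perfect 5th up). So we spell A-sharp augmented seventh:
- root: A-sharp
- major 3rd: C-double-sharp
- augmented 5th: E-double-sharp
- minor 7th: G-sharp

A-sharp, C-double-sharp, E-double-sharp, G-sharp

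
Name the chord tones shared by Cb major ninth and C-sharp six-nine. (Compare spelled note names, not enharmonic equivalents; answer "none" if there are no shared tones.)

none

Cb major ninth: C-flat E-flat G-flat B-flat D-flat
C-sharp six-nine: C-sharp E-sharp G-sharp A-sharp D-sharp
Common to both → none.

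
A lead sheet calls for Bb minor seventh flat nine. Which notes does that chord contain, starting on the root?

B-flat D-flat F A-flat C-flat

Bb minor seventh flat nine: minor seventh flat nine on B-flat.
B-flat — root
D-flat — minor 3rd
F — perfect 5th
A-flat — minor 7th
C-flat — minor 9th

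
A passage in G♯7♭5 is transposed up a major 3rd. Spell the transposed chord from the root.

B♯, D𝄪, F♯, A♯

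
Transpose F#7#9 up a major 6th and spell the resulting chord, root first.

Transposed root: F# → D# (major 6th up). So we spell D# dominant seventh sharp nine:
root → D#
3rd (major 3rd) → F##
5th (perfect 5th) → A#
7th (minor 7th) → C#
9th (augmented 9th) → E##

D#  F##  A#  C#  E##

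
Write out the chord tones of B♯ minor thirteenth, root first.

B-sharp  D-sharp  F-double-sharp  A-sharp  C-double-sharp  E-sharp  G-double-sharp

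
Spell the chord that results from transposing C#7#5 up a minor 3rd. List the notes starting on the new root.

C♯ up a minor 3rd → E. New chord: E augmented seventh.
root → E
3rd (major 3rd) → G♯
5th (augmented 5th) → B♯
7th (minor 7th) → D

E  G♯  B♯  D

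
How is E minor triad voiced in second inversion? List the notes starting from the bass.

B E G

E minor triad = E–G–B; second inversion → fifth (B) lowest.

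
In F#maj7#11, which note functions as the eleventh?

Root of F#maj7#11 = F♯. The 11th is an augmented 11th: F♯ up an augmented 11th → B♯.

B♯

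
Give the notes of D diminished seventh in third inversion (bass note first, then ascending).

C-flat, D, F, A-flat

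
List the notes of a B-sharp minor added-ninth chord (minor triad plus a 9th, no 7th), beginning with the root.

B-sharp, D-sharp, F-double-sharp, C-double-sharp

B-sharp minor added-ninth: minor added-ninth on B-sharp.
Root: B-sharp
Minor 3rd (3rd): D-sharp
Perfect 5th (5th): F-double-sharp
Major 9th (9th): C-double-sharp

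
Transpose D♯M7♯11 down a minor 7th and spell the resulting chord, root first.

Transposed root: D# → E# (minor 7th down). So we spell E# major seventh sharp eleven:
root → E#
3rd (major 3rd) → G##
5th (perfect 5th) → B#
7th (major 7th) → D##
11th (augmented 11th) → A##

E#, G##, B#, D##, A##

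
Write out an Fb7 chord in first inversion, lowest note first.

In root position, Fb7 is Fb–Ab–Cb–Ebb.
First inversion puts the third (Ab) in the bass.

Ab – Cb – Ebb – Fb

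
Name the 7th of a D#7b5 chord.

C#

D#7b5 is built on D#; its 7th is a minor 7th above the root.
A seventh above D uses the letter C, and the minor 7th above D# is C#.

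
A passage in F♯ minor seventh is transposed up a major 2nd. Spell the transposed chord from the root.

Transposed root: F-sharp → G-sharp (major 2nd up). So we spell G-sharp minor seventh:
root → G-sharp
3rd (minor 3rd) → B
5th (perfect 5th) → D-sharp
7th (minor 7th) → F-sharp

G-sharp B D-sharp F-sharp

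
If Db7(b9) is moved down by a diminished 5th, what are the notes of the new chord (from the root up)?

G, B, D, F, Ab

A diminished 5th down from Db is G, so the new chord is G dominant seventh flat nine.
- root: G
- major 3rd: B
- perfect 5th: D
- minor 7th: F
- minor 9th: Ab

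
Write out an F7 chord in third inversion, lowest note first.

Eb F A C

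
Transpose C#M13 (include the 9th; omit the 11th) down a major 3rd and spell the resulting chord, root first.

A  C♯  E  G♯  B  F♯

C♯ down a major 3rd → A. New chord: A major thirteenth.
root → A
3rd (major 3rd) → C♯
5th (perfect 5th) → E
7th (major 7th) → G♯
9th (major 9th) → B
13th (major 13th) → F♯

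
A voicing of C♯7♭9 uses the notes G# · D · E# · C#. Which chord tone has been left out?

The full C♯7♭9 chord is C#, E#, G#, B, D.
Comparing with the voicing, the minor 7th (7th) — B — is absent.

B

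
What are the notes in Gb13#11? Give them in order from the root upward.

Gb13#11 is a dominant thirteenth sharp eleven built on Gb.
root → Gb
3rd (major 3rd) → Bb
5th (perfect 5th) → Db
7th (minor 7th) → Fb
9th (major 9th) → Ab
11th (augmented 11th) → C
13th (major 13th) → Eb

Gb  Bb  Db  Fb  Ab  C  Eb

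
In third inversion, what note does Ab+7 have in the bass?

Ab+7 in root position is A♭–C–E–G♭.
Third inversion places the seventh in the bass, which is G♭.

G♭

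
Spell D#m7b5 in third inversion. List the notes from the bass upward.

D#m7b5 = D#–F#–A–C#; third inversion → seventh (C#) lowest.

C#  D#  F#  A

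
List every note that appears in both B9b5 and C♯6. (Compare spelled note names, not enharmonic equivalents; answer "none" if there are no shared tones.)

B9b5 = B, D#, F, A, C#.
C♯6 = C#, E#, G#, A#.
Shared: C#.

C#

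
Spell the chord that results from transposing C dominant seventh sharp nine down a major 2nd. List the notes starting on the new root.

B-flat – D – F – A-flat – C-sharp

Transposed root: C → B-flat (major 2nd down). So we spell B-flat dominant seventh sharp nine:
- root: B-flat
- major 3rd: D
- perfect 5th: F
- minor 7th: A-flat
- augmented 9th: C-sharp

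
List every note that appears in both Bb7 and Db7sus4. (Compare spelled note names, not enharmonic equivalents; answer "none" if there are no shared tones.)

Ab

Bb7 = Bb, D, F, Ab.
Db7sus4 = Db, Gb, Ab, Cb.
Shared: Ab.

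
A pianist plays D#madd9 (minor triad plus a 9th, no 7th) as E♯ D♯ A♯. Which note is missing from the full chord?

D#madd9 = D♯, F♯, A♯, E♯. The voicing lacks the 3rd (minor 3rd), F♯.

F♯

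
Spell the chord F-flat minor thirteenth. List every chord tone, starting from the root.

F-flat – A-double-flat – C-flat – E-double-flat – G-flat – B-double-flat – D-flat

Root F-flat, quality minor thirteenth:
- root: F-flat
- minor 3rd: A-double-flat
- perfect 5th: C-flat
- minor 7th: E-double-flat
- major 9th: G-flat
- perfect 11th: B-double-flat
- major 13th: D-flat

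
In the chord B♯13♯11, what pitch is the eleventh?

Root of B♯13♯11 = B#. The 11th is an augmented 11th: B# up an augmented 11th → E##.

E##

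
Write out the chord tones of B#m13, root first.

B# – D# – F## – A# – C## – E# – G##

B#m13: minor thirteenth on B#.
Root: B#
Minor 3rd (3rd): D#
Perfect 5th (5th): F##
Minor 7th (7th): A#
Major 9th (9th): C##
Perfect 11th (11th): E#
Major 13th (13th): G##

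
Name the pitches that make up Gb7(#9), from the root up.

Gb7(#9): dominant seventh sharp nine on G♭.
G♭ — root
B♭ — major 3rd
D♭ — perfect 5th
F♭ — minor 7th
A — augmented 9th

G♭, B♭, D♭, F♭, A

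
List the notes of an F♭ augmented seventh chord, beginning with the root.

Fb  Ab  C  Ebb

Root Fb, quality augmented seventh:
- root: Fb
- major 3rd: Ab
- augmented 5th: C
- minor 7th: Ebb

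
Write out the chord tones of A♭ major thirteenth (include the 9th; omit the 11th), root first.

A-flat, C, E-flat, G, B-flat, F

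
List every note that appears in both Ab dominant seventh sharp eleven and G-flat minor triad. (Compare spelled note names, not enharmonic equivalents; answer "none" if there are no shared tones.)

G-flat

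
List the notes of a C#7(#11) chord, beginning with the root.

C#7(#11) is a dominant seventh sharp eleven built on C#.
C# — root
E# — major 3rd
G# — perfect 5th
B — minor 7th
F## — augmented 11th

C#, E#, G#, B, F##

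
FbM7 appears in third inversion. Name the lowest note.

E♭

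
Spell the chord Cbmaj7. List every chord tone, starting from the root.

Cb, Eb, Gb, Bb

Cbmaj7: major seventh on Cb.
Root: Cb
Major 3rd (3rd): Eb
Perfect 5th (5th): Gb
Major 7th (7th): Bb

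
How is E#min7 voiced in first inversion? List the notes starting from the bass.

E#min7 = E#–G#–B#–D#; first inversion → third (G#) lowest.

G# – B# – D# – E#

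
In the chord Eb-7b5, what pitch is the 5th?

Bbb

Root of Eb-7b5 = Eb. The 5th is a diminished 5th: Eb up a diminished 5th → Bbb.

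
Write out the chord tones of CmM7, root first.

C – Eb – G – B

CmM7: minor-major seventh on C.
Root: C
Minor 3rd (3rd): Eb
Perfect 5th (5th): G
Major 7th (7th): B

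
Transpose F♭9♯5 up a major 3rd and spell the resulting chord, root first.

A♭, C, E, G♭, B♭

Transposed root: F♭ → A♭ (major 3rd up). So we spell A♭ dominant ninth sharp five:
Root: A♭
Major 3rd (3rd): C
Augmented 5th (5th): E
Minor 7th (7th): G♭
Major 9th (9th): B♭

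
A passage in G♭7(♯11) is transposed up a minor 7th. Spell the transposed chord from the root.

Fb, Ab, Cb, Ebb, Bb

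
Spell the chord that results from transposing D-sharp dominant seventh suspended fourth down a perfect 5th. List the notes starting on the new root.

D# down a perfect 5th → G#. New chord: G# dominant seventh suspended fourth.
- root: G#
- perfect 4th: C#
- perfect 5th: D#
- minor 7th: F#

G#  C#  D#  F#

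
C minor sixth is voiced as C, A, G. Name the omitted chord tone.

E-flat

The full C minor sixth chord is C, E-flat, G, A.
Comparing with the voicing, the minor 3rd (3rd) — E-flat — is absent.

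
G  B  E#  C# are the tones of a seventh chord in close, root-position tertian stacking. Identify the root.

C#

Stacking in thirds gives C# – E# – G – B, so C# is the root — C# dominant seventh flat five.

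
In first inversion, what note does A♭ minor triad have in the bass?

C-flat

A♭ minor triad in root position is A-flat–C-flat–E-flat.
First inversion places the third in the bass, which is C-flat.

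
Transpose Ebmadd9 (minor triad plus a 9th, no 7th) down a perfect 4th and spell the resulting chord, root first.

Bb, Db, F, C

Eb down a perfect 4th → Bb. New chord: Bb minor added-ninth.
Bb — root
Db — minor 3rd
F — perfect 5th
C — major 9th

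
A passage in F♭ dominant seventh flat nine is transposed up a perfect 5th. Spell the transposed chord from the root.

C-flat E-flat G-flat B-double-flat D-double-flat

Transposed root: F-flat → C-flat (perfect 5th up). So we spell C-flat dominant seventh flat nine:
C-flat — root
E-flat — major 3rd
G-flat — perfect 5th
B-double-flat — minor 7th
D-double-flat — minor 9th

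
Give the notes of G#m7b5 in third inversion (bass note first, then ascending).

In root position, G#m7b5 is G♯–B–D–F♯.
Third inversion puts the seventh (F♯) in the bass.

F♯  G♯  B  D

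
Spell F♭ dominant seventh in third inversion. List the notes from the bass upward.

E-double-flat, F-flat, A-flat, C-flat

In root position, F♭ dominant seventh is F-flat–A-flat–C-flat–E-double-flat.
Third inversion puts the seventh (E-double-flat) in the bass.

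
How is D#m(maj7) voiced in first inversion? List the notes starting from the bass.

D#m(maj7) = D#–F#–A#–C##; first inversion → third (F#) lowest.

F#, A#, C##, D#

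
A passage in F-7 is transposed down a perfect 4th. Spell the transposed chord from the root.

C, Eb, G, Bb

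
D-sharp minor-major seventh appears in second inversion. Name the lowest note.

D-sharp minor-major seventh = D#–F#–A#–C##. Second inversion → fifth in the bass = A#.

A#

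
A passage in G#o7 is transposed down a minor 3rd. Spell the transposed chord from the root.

Transposed root: G# → E# (minor 3rd down). So we spell E# diminished seventh:
root → E#
3rd (minor 3rd) → G#
5th (diminished 5th) → B
7th (diminished 7th) → D

E#, G#, B, D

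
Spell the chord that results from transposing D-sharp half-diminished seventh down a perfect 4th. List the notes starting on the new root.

Transposed root: D-sharp → A-sharp (perfect 4th down). So we spell A-sharp half-diminished seventh:
- root: A-sharp
- minor 3rd: C-sharp
- diminished 5th: E
- minor 7th: G-sharp

A-sharp, C-sharp, E, G-sharp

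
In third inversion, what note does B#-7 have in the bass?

A#

B#-7 in root position is B#–D#–F##–A#.
Third inversion places the seventh in the bass, which is A#.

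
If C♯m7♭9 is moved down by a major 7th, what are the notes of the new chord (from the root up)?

C♯ down a major 7th → D. New chord: D minor seventh flat nine.
D — root
F — minor 3rd
A — perfect 5th
C — minor 7th
E♭ — minor 9th

D F A C E♭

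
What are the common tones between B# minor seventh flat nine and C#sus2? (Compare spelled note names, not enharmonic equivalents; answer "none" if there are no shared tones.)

B# minor seventh flat nine = B#, D#, F##, A#, C#.
C#sus2 = C#, D#, G#.
Shared: D#, C#.

D# – C#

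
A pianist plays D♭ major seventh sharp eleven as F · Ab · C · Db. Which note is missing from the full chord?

The full D♭ major seventh sharp eleven chord is Db, F, Ab, C, G.
Comparing with the voicing, the augmented 11th (11th) — G — is absent.

G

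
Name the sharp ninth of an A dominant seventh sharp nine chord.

Root of A dominant seventh sharp nine = A. The 9th is an augmented 9th: A up an augmented 9th → B-sharp.

B-sharp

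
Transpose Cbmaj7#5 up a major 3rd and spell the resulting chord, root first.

Eb, G, B, D

Transposed root: Cb → Eb (major 3rd up). So we spell Eb augmented major seventh:
Root: Eb
Major 3rd (3rd): G
Augmented 5th (5th): B
Major 7th (7th): D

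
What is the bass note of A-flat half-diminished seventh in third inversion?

A-flat half-diminished seventh in root position is A-flat–C-flat–E-double-flat–G-flat.
Third inversion places the seventh in the bass, which is G-flat.

G-flat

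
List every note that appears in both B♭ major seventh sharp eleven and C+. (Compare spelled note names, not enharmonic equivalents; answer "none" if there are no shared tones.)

E

B♭ major seventh sharp eleven = Bb, D, F, A, E.
C+ = C, E, G#.
Shared: E.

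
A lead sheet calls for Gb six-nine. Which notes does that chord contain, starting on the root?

G-flat, B-flat, D-flat, E-flat, A-flat

Gb six-nine is a six-nine built on G-flat.
G-flat — root
B-flat — major 3rd
D-flat — perfect 5th
E-flat — major 6th
A-flat — major 9th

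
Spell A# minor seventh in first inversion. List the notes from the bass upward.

C# – E# – G# – A#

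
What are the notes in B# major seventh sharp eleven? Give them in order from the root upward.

B#, D##, F##, A##, E##

Root B#, quality major seventh sharp eleven:
B# — root
D## — major 3rd
F## — perfect 5th
A## — major 7th
E## — augmented 11th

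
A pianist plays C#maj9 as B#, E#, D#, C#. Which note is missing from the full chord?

G#

The full C#maj9 chord is C#, E#, G#, B#, D#.
Comparing with the voicing, the perfect 5th (5th) — G# — is absent.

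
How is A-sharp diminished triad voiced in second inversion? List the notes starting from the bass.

A-sharp diminished triad = A-sharp–C-sharp–E; second inversion → fifth (E) lowest.

E A-sharp C-sharp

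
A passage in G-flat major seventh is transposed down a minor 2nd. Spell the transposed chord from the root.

Transposed root: Gb → F (minor 2nd down). So we spell F major seventh:
- root: F
- major 3rd: A
- perfect 5th: C
- major 7th: E

F  A  C  E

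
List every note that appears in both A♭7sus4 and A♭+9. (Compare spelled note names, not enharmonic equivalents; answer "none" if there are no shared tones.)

A♭7sus4: Ab Db Eb Gb
A♭+9: Ab C E Gb Bb
Common to both → Ab, Gb.

Ab, Gb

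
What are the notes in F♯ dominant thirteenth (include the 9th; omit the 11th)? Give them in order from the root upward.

F-sharp – A-sharp – C-sharp – E – G-sharp – D-sharp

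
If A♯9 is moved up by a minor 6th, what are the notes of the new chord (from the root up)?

F#, A#, C#, E, G#

A# up a minor 6th → F#. New chord: F# dominant ninth.
- root: F#
- major 3rd: A#
- perfect 5th: C#
- minor 7th: E
- major 9th: G#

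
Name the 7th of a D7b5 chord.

C

D7b5 is built on D; its 7th is a minor 7th above the root.
A seventh above D uses the letter C, and the minor 7th above D is C.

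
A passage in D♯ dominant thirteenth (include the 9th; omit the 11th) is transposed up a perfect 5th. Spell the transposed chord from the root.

A♯, C𝄪, E♯, G♯, B♯, F𝄪

A perfect 5th up from D♯ is A♯, so the new chord is A♯ dominant thirteenth.
A♯ — root
C𝄪 — major 3rd
E♯ — perfect 5th
G♯ — minor 7th
B♯ — major 9th
F𝄪 — major 13th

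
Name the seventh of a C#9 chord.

Root of C#9 = C#. The 7th is a minor 7th: C# up a minor 7th → B.

B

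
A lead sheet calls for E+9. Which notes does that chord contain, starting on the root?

Root E, quality dominant ninth sharp five:
Root: E
Major 3rd (3rd): G#
Augmented 5th (5th): B#
Minor 7th (7th): D
Major 9th (9th): F#

E, G#, B#, D, F#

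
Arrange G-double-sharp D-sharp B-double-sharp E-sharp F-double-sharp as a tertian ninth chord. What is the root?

Stacking in thirds gives E-sharp – G-double-sharp – B-double-sharp – D-sharp – F-double-sharp, so E-sharp is the root — E-sharp dominant ninth sharp five.

E-sharp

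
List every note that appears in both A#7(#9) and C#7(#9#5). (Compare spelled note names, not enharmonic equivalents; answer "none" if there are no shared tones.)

E#

A#7(#9): A# C## E# G# B##
C#7(#9#5): C# E# G## B D##
Common to both → E#.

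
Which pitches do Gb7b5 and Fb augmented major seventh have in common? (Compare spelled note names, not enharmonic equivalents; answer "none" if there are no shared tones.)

Fb

Gb7b5: Gb Bb Dbb Fb
Fb augmented major seventh: Fb Ab C Eb
Common to both → Fb.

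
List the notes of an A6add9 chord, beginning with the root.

A, C♯, E, F♯, B

Root A, quality six-nine:
A — root
C♯ — major 3rd
E — perfect 5th
F♯ — major 6th
B — major 9th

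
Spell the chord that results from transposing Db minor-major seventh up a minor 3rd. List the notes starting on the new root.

F♭, A𝄫, C♭, E♭

A minor 3rd up from D♭ is F♭, so the new chord is F♭ minor-major seventh.
F♭ — root
A𝄫 — minor 3rd
C♭ — perfect 5th
E♭ — major 7th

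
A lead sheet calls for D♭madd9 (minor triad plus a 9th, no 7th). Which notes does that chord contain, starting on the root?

D♭madd9: minor added-ninth on Db.
root → Db
3rd (minor 3rd) → Fb
5th (perfect 5th) → Ab
9th (major 9th) → Eb

Db, Fb, Ab, Eb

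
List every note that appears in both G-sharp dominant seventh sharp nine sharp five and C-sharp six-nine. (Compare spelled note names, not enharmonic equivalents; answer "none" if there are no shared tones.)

G-sharp

G-sharp dominant seventh sharp nine sharp five = G-sharp, B-sharp, D-double-sharp, F-sharp, A-double-sharp.
C-sharp six-nine = C-sharp, E-sharp, G-sharp, A-sharp, D-sharp.
Shared: G-sharp.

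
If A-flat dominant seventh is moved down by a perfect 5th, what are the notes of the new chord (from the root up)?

A perfect 5th down from A-flat is D-flat, so the new chord is D-flat dominant seventh.
D-flat — root
F — major 3rd
A-flat — perfect 5th
C-flat — minor 7th

D-flat, F, A-flat, C-flat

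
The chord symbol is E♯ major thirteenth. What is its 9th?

E♯ major thirteenth is built on E-sharp; its 9th is a major 9th above the root.
A second above E uses the letter F, and the major 9th above E-sharp is F-double-sharp.

F-double-sharp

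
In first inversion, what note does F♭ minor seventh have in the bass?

F♭ minor seventh in root position is F-flat–A-double-flat–C-flat–E-double-flat.
First inversion places the third in the bass, which is A-double-flat.

A-double-flat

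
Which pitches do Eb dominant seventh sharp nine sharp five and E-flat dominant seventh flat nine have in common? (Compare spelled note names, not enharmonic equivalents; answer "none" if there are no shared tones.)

Eb dominant seventh sharp nine sharp five = E-flat, G, B, D-flat, F-sharp.
E-flat dominant seventh flat nine = E-flat, G, B-flat, D-flat, F-flat.
Shared: E-flat, G, D-flat.

E-flat, G, D-flat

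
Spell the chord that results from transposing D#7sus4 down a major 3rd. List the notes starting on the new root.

B E F# A

A major 3rd down from D# is B, so the new chord is B dominant seventh suspended fourth.
Root: B
Perfect 4th (4th): E
Perfect 5th (5th): F#
Minor 7th (7th): A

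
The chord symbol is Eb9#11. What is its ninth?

Eb9#11 is built on E♭; its 9th is a major 9th above the root.
A second above E uses the letter F, and the major 9th above E♭ is F.

F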